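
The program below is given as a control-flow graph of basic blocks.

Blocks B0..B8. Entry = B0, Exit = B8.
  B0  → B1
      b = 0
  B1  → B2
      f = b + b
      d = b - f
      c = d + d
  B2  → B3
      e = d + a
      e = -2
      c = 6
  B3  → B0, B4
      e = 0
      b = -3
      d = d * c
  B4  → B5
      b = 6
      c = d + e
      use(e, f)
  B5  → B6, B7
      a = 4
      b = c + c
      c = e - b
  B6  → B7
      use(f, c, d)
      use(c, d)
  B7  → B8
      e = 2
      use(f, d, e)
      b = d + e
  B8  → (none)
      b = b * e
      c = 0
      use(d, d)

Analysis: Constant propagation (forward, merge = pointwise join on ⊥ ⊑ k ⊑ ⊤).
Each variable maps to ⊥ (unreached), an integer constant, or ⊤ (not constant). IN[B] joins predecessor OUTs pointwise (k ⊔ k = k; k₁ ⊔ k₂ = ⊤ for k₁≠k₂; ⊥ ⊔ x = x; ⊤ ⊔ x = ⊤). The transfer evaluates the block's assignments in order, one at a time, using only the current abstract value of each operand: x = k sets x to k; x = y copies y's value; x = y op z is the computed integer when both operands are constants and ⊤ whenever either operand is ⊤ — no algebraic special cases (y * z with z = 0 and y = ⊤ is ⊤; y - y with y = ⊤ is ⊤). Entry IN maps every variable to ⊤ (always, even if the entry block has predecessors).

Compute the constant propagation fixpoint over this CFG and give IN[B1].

Answer: {a: ⊤, b: 0, c: ⊤, d: ⊤, e: ⊤, f: ⊤}

Derivation:
Converged values:
  B0:   IN=(all ⊤)   OUT={b:0; rest ⊤}
  B1:   IN={b:0; rest ⊤}   OUT={b:0, c:0, d:0, f:0; rest ⊤}
  B2:   IN={b:0, c:0, d:0, f:0; rest ⊤}   OUT={b:0, c:6, d:0, e:-2, f:0; rest ⊤}
  B3:   IN={b:0, c:6, d:0, e:-2, f:0; rest ⊤}   OUT={b:-3, c:6, d:0, e:0, f:0; rest ⊤}
  B4:   IN={b:-3, c:6, d:0, e:0, f:0; rest ⊤}   OUT={b:6, c:0, d:0, e:0, f:0; rest ⊤}
  B5:   IN={b:6, c:0, d:0, e:0, f:0; rest ⊤}   OUT={a:4, b:0, c:0, d:0, e:0, f:0; rest ⊤}
  B6:   IN={a:4, b:0, c:0, d:0, e:0, f:0; rest ⊤}   OUT={a:4, b:0, c:0, d:0, e:0, f:0; rest ⊤}
  B7:   IN={a:4, b:0, c:0, d:0, e:0, f:0; rest ⊤}   OUT={a:4, b:2, c:0, d:0, e:2, f:0; rest ⊤}
  B8:   IN={a:4, b:2, c:0, d:0, e:2, f:0; rest ⊤}   OUT={a:4, b:4, c:0, d:0, e:2, f:0; rest ⊤}

Merge at B1: IN[B1] = OUT[B0] = {a: ⊤, b: 0, c: ⊤, d: ⊤, e: ⊤, f: ⊤}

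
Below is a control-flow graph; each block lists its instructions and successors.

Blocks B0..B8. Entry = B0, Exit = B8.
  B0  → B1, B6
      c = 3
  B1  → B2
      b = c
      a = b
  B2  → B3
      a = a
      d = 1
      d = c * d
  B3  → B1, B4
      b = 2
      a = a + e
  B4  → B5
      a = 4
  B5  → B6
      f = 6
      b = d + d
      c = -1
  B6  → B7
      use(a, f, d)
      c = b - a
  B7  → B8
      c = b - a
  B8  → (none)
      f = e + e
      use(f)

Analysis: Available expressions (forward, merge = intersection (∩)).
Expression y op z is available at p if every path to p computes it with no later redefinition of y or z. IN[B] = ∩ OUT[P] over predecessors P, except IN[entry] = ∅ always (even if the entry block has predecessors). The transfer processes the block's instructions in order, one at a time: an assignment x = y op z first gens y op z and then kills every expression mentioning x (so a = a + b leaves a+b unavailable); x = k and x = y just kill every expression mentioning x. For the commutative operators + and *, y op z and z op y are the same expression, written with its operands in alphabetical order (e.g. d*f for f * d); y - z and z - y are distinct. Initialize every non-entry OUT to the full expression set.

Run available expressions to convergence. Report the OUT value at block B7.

Answer: {b-a}

Working:
Converged values:
  B0:  IN={}  OUT={}
  B1:  IN={}  OUT={}
  B2:  IN={}  OUT={}
  B3:  IN={}  OUT={}
  B4:  IN={}  OUT={}
  B5:  IN={}  OUT={d+d}
  B6:  IN={}  OUT={b-a}
  B7:  IN={b-a}  OUT={b-a}
  B8:  IN={b-a}  OUT={b-a, e+e}

Merge at B7: IN[B7] = OUT[B6] = {b-a}
Applying B7's transfer function to that IN value gives OUT[B7] (row B7 above).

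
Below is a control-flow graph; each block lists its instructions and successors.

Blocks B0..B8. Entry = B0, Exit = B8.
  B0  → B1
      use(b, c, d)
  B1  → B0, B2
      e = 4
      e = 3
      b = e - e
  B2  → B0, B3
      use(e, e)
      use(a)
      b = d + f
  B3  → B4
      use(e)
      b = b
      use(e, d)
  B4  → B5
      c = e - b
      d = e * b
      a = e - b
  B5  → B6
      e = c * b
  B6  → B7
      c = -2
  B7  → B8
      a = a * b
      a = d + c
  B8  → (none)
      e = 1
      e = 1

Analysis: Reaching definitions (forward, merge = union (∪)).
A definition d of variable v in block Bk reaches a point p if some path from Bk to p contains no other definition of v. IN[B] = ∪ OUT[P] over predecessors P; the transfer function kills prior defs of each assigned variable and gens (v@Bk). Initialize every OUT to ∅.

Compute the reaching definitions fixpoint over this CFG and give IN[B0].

Converged values:
  B0:   IN={b@B1, b@B2, e@B1}   OUT={b@B1, b@B2, e@B1}
  B1:   IN={b@B1, b@B2, e@B1}   OUT={b@B1, e@B1}
  B2:   IN={b@B1, e@B1}   OUT={b@B2, e@B1}
  B3:   IN={b@B2, e@B1}   OUT={b@B3, e@B1}
  B4:   IN={b@B3, e@B1}   OUT={a@B4, b@B3, c@B4, d@B4, e@B1}
  B5:   IN={a@B4, b@B3, c@B4, d@B4, e@B1}   OUT={a@B4, b@B3, c@B4, d@B4, e@B5}
  B6:   IN={a@B4, b@B3, c@B4, d@B4, e@B5}   OUT={a@B4, b@B3, c@B6, d@B4, e@B5}
  B7:   IN={a@B4, b@B3, c@B6, d@B4, e@B5}   OUT={a@B7, b@B3, c@B6, d@B4, e@B5}
  B8:   IN={a@B7, b@B3, c@B6, d@B4, e@B5}   OUT={a@B7, b@B3, c@B6, d@B4, e@B8}

Merge at B0 (entry node, so the boundary value {} is joined with the incoming edge(s)): IN[B0] = {} ⊔ OUT[B1] ⊔ OUT[B2] = {b@B1, b@B2, e@B1}

Answer: {b@B1, b@B2, e@B1}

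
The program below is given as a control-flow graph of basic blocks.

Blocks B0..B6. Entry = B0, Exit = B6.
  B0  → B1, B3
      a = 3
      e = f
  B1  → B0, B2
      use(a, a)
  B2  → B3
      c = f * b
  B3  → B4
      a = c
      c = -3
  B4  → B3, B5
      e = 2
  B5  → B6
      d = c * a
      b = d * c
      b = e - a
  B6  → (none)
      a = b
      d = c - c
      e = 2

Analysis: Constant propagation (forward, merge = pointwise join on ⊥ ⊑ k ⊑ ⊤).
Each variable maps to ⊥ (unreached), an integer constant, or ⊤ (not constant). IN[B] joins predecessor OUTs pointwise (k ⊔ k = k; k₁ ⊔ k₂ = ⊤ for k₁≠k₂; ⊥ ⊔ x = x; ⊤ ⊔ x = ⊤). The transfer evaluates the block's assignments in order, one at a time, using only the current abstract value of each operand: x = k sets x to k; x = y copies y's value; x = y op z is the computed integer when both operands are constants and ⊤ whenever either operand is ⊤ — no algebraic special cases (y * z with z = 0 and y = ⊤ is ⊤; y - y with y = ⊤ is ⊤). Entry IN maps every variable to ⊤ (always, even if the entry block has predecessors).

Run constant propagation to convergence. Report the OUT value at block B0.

Per-block solution:
  B0: | IN=(all ⊤) | OUT={a:3; rest ⊤}
  B1: | IN={a:3; rest ⊤} | OUT={a:3; rest ⊤}
  B2: | IN={a:3; rest ⊤} | OUT={a:3; rest ⊤}
  B3: | IN=(all ⊤) | OUT={c:-3; rest ⊤}
  B4: | IN={c:-3; rest ⊤} | OUT={c:-3, e:2; rest ⊤}
  B5: | IN={c:-3, e:2; rest ⊤} | OUT={c:-3, e:2; rest ⊤}
  B6: | IN={c:-3, e:2; rest ⊤} | OUT={c:-3, d:0, e:2; rest ⊤}

Merge at B0 (entry node, so the boundary value (all ⊤) is joined with the incoming edge(s)): IN[B0] = (all ⊤) ⊔ OUT[B1] = {a: ⊤, b: ⊤, c: ⊤, d: ⊤, e: ⊤, f: ⊤}
Applying B0's transfer function to that IN value gives OUT[B0] (row B0 above).

Answer: {a: 3, b: ⊤, c: ⊤, d: ⊤, e: ⊤, f: ⊤}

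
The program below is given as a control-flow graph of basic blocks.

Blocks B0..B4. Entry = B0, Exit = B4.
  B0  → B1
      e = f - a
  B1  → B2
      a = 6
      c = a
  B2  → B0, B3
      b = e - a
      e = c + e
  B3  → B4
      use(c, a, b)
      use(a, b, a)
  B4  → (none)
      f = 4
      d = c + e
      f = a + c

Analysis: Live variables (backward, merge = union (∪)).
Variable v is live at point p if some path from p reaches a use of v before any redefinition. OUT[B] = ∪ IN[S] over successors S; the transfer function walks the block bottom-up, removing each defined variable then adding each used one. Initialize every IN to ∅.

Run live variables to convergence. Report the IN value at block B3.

Per-block solution:
  B0:  IN={a, f}  OUT={e, f}
  B1:  IN={e, f}  OUT={a, c, e, f}
  B2:  IN={a, c, e, f}  OUT={a, b, c, e, f}
  B3:  IN={a, b, c, e}  OUT={a, c, e}
  B4:  IN={a, c, e}  OUT={}

Merge at B3: OUT[B3] = IN[B4] = {a, c, e}
Applying B3's transfer function to that OUT value gives IN[B3] (row B3 above).

Answer: {a, b, c, e}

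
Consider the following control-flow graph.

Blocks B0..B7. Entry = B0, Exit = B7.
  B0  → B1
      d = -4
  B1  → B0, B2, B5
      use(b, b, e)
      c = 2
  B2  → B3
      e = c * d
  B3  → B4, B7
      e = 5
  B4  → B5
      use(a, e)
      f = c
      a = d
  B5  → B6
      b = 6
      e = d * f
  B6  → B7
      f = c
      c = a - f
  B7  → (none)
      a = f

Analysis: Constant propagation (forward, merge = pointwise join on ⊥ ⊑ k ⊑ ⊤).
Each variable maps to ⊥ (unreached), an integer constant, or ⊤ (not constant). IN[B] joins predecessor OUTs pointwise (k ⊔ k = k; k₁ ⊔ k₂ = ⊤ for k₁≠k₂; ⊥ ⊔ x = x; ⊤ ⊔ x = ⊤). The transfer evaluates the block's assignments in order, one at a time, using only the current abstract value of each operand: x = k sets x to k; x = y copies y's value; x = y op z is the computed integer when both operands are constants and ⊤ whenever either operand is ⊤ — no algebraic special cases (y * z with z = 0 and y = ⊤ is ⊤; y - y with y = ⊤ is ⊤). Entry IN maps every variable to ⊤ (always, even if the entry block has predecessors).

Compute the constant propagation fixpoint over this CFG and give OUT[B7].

Answer: {a: ⊤, b: ⊤, c: ⊤, d: -4, e: ⊤, f: ⊤}

Derivation:
Per-block solution:
  B0:  IN=(all ⊤)  OUT={d:-4; rest ⊤}
  B1:  IN={d:-4; rest ⊤}  OUT={c:2, d:-4; rest ⊤}
  B2:  IN={c:2, d:-4; rest ⊤}  OUT={c:2, d:-4, e:-8; rest ⊤}
  B3:  IN={c:2, d:-4, e:-8; rest ⊤}  OUT={c:2, d:-4, e:5; rest ⊤}
  B4:  IN={c:2, d:-4, e:5; rest ⊤}  OUT={a:-4, c:2, d:-4, e:5, f:2; rest ⊤}
  B5:  IN={c:2, d:-4; rest ⊤}  OUT={b:6, c:2, d:-4; rest ⊤}
  B6:  IN={b:6, c:2, d:-4; rest ⊤}  OUT={b:6, d:-4, f:2; rest ⊤}
  B7:  IN={d:-4; rest ⊤}  OUT={d:-4; rest ⊤}

Merge at B7: IN[B7] = OUT[B3] ⊔ OUT[B6] = {a: ⊤, b: ⊤, c: ⊤, d: -4, e: ⊤, f: ⊤}
Applying B7's transfer function to that IN value gives OUT[B7] (row B7 above).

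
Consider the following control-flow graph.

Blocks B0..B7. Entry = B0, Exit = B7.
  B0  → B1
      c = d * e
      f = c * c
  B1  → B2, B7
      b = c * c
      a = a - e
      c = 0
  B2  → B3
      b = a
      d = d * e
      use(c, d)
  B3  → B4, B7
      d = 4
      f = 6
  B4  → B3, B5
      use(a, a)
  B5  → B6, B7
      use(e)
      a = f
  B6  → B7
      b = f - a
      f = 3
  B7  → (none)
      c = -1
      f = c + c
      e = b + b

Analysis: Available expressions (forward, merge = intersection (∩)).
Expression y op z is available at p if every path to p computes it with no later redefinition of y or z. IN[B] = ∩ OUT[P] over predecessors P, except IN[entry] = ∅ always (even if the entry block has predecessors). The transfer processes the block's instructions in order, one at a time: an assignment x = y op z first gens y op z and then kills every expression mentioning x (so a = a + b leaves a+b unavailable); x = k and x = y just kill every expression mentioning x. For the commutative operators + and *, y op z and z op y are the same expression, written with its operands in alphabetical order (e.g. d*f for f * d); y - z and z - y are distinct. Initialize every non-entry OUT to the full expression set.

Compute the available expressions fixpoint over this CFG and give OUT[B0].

Per-block solution:
  B0:  IN={}  OUT={c*c, d*e}
  B1:  IN={c*c, d*e}  OUT={d*e}
  B2:  IN={d*e}  OUT={}
  B3:  IN={}  OUT={}
  B4:  IN={}  OUT={}
  B5:  IN={}  OUT={}
  B6:  IN={}  OUT={}
  B7:  IN={}  OUT={b+b, c+c}

B0 is the boundary node: IN[B0] = {}
Applying B0's transfer function to that IN value gives OUT[B0] (row B0 above).

Answer: {c*c, d*e}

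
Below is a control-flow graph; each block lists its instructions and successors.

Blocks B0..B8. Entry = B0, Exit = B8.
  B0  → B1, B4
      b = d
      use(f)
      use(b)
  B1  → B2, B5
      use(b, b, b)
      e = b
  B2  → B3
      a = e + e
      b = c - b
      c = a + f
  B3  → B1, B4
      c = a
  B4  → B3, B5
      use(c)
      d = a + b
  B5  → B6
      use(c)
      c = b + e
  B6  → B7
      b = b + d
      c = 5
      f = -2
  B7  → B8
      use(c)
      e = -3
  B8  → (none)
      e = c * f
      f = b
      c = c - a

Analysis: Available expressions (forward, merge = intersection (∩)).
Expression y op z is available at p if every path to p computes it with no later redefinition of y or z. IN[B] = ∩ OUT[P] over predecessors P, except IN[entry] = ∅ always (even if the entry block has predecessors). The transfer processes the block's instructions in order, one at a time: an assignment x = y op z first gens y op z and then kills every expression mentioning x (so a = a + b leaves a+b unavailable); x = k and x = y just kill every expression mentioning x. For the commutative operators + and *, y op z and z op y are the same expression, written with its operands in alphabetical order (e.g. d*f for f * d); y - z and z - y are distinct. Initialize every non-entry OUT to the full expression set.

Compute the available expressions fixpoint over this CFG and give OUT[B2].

Answer: {a+f, e+e}

Working:
Per-block solution:
  B0:   IN={}   OUT={}
  B1:   IN={}   OUT={}
  B2:   IN={}   OUT={a+f, e+e}
  B3:   IN={}   OUT={}
  B4:   IN={}   OUT={a+b}
  B5:   IN={}   OUT={b+e}
  B6:   IN={b+e}   OUT={}
  B7:   IN={}   OUT={}
  B8:   IN={}   OUT={}

Merge at B2: IN[B2] = OUT[B1] = {}
Applying B2's transfer function to that IN value gives OUT[B2] (row B2 above).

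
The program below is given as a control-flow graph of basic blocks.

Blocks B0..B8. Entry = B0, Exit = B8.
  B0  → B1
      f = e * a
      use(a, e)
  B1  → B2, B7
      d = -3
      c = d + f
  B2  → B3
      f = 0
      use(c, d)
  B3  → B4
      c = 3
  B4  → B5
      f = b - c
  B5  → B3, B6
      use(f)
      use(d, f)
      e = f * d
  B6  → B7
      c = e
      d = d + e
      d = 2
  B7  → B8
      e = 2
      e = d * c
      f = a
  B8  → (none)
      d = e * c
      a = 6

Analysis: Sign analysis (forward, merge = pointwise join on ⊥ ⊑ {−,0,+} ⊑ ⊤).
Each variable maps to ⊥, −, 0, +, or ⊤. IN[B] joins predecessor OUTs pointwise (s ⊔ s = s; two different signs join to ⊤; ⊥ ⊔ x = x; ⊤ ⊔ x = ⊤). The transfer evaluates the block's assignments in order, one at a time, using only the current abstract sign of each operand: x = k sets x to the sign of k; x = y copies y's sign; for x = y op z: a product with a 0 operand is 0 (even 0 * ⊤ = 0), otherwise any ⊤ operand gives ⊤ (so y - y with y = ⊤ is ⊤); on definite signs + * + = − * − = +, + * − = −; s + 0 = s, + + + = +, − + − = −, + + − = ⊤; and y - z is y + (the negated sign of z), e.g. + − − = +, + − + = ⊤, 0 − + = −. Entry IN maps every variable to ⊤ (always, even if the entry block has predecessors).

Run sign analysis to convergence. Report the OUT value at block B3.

Converged values:
  B0:   IN=(all ⊤)   OUT=(all ⊤)
  B1:   IN=(all ⊤)   OUT={d:-; rest ⊤}
  B2:   IN={d:-; rest ⊤}   OUT={d:-, f:0; rest ⊤}
  B3:   IN={d:-; rest ⊤}   OUT={c:+, d:-; rest ⊤}
  B4:   IN={c:+, d:-; rest ⊤}   OUT={c:+, d:-; rest ⊤}
  B5:   IN={c:+, d:-; rest ⊤}   OUT={c:+, d:-; rest ⊤}
  B6:   IN={c:+, d:-; rest ⊤}   OUT={d:+; rest ⊤}
  B7:   IN=(all ⊤)   OUT=(all ⊤)
  B8:   IN=(all ⊤)   OUT={a:+; rest ⊤}

Merge at B3: IN[B3] = OUT[B2] ⊔ OUT[B5] = {a: ⊤, b: ⊤, c: ⊤, d: -, e: ⊤, f: ⊤}
Applying B3's transfer function to that IN value gives OUT[B3] (row B3 above).

Answer: {a: ⊤, b: ⊤, c: +, d: -, e: ⊤, f: ⊤}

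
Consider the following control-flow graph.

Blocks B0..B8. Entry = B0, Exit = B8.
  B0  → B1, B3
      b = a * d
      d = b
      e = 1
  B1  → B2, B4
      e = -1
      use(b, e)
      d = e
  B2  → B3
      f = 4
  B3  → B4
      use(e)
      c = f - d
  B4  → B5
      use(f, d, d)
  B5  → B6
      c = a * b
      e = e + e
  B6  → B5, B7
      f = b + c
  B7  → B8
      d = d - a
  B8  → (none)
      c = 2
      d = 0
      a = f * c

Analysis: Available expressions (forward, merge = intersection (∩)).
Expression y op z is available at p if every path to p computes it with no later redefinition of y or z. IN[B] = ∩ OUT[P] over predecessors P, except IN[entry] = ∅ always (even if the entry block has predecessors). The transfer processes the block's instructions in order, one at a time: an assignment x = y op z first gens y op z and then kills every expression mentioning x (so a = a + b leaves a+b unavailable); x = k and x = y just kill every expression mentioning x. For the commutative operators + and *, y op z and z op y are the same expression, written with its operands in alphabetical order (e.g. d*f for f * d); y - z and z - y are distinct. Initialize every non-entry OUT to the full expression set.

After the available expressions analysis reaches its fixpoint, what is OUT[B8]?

Converged values:
  B0: | IN={} | OUT={}
  B1: | IN={} | OUT={}
  B2: | IN={} | OUT={}
  B3: | IN={} | OUT={f-d}
  B4: | IN={} | OUT={}
  B5: | IN={} | OUT={a*b}
  B6: | IN={a*b} | OUT={a*b, b+c}
  B7: | IN={a*b, b+c} | OUT={a*b, b+c}
  B8: | IN={a*b, b+c} | OUT={c*f}

Merge at B8: IN[B8] = OUT[B7] = {a*b, b+c}
Applying B8's transfer function to that IN value gives OUT[B8] (row B8 above).

Answer: {c*f}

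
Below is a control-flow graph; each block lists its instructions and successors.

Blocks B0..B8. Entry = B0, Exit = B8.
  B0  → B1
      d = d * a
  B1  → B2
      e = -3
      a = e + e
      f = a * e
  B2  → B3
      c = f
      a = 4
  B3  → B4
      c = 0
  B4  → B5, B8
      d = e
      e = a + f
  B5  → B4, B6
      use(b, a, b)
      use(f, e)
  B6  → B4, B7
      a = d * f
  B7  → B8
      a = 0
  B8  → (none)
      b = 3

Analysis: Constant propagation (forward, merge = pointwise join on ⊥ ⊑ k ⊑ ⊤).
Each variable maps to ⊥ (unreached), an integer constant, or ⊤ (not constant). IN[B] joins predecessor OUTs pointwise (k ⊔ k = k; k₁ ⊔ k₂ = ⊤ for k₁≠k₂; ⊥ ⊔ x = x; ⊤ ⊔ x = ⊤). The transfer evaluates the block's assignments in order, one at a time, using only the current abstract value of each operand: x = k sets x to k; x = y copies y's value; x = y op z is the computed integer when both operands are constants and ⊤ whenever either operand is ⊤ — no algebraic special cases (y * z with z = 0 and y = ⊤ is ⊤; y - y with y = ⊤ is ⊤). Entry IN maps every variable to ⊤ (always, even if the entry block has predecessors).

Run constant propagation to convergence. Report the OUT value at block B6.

Answer: {a: ⊤, b: ⊤, c: 0, d: ⊤, e: ⊤, f: 18}

Trace:
Converged values:
  B0: | IN=(all ⊤) | OUT=(all ⊤)
  B1: | IN=(all ⊤) | OUT={a:-6, e:-3, f:18; rest ⊤}
  B2: | IN={a:-6, e:-3, f:18; rest ⊤} | OUT={a:4, c:18, e:-3, f:18; rest ⊤}
  B3: | IN={a:4, c:18, e:-3, f:18; rest ⊤} | OUT={a:4, c:0, e:-3, f:18; rest ⊤}
  B4: | IN={c:0, f:18; rest ⊤} | OUT={c:0, f:18; rest ⊤}
  B5: | IN={c:0, f:18; rest ⊤} | OUT={c:0, f:18; rest ⊤}
  B6: | IN={c:0, f:18; rest ⊤} | OUT={c:0, f:18; rest ⊤}
  B7: | IN={c:0, f:18; rest ⊤} | OUT={a:0, c:0, f:18; rest ⊤}
  B8: | IN={c:0, f:18; rest ⊤} | OUT={b:3, c:0, f:18; rest ⊤}

Merge at B6: IN[B6] = OUT[B5] = {a: ⊤, b: ⊤, c: 0, d: ⊤, e: ⊤, f: 18}
Applying B6's transfer function to that IN value gives OUT[B6] (row B6 above).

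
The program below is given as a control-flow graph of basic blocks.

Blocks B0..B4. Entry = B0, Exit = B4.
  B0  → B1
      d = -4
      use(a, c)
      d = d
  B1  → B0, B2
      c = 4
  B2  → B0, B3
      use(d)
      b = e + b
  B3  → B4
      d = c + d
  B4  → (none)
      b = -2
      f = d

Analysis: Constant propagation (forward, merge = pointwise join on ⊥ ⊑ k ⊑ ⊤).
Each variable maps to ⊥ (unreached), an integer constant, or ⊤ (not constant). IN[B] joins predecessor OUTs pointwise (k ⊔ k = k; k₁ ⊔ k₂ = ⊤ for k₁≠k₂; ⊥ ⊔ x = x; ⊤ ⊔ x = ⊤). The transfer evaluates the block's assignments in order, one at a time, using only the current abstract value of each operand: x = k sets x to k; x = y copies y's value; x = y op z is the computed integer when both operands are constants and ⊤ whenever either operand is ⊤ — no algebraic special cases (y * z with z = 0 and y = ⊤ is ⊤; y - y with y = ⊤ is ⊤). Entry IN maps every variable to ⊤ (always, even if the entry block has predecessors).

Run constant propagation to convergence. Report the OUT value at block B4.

Answer: {a: ⊤, b: -2, c: 4, d: 0, e: ⊤, f: 0}

Derivation:
Converged values:
  B0:  IN=(all ⊤)  OUT={d:-4; rest ⊤}
  B1:  IN={d:-4; rest ⊤}  OUT={c:4, d:-4; rest ⊤}
  B2:  IN={c:4, d:-4; rest ⊤}  OUT={c:4, d:-4; rest ⊤}
  B3:  IN={c:4, d:-4; rest ⊤}  OUT={c:4, d:0; rest ⊤}
  B4:  IN={c:4, d:0; rest ⊤}  OUT={b:-2, c:4, d:0, f:0; rest ⊤}

Merge at B4: IN[B4] = OUT[B3] = {a: ⊤, b: ⊤, c: 4, d: 0, e: ⊤, f: ⊤}
Applying B4's transfer function to that IN value gives OUT[B4] (row B4 above).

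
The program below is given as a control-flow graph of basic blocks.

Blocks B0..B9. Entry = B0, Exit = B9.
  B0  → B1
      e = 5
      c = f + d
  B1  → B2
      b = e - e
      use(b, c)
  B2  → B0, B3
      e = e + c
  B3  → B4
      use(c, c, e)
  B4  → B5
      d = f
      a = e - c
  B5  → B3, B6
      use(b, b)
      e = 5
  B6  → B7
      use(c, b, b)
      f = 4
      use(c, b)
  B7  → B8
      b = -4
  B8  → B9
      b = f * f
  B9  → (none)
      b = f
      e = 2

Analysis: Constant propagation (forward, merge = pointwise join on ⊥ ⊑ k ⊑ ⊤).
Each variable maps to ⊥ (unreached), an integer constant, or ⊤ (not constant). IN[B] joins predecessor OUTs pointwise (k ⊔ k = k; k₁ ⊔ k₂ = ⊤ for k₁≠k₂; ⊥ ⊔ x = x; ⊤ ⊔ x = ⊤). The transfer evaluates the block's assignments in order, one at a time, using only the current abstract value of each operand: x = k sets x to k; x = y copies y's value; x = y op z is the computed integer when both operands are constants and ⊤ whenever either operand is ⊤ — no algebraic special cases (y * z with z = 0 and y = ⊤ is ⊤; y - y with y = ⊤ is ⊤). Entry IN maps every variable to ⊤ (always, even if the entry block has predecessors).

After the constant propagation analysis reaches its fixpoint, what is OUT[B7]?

Answer: {a: ⊤, b: -4, c: ⊤, d: ⊤, e: 5, f: 4}

Derivation:
Converged values:
  B0: | IN=(all ⊤) | OUT={e:5; rest ⊤}
  B1: | IN={e:5; rest ⊤} | OUT={b:0, e:5; rest ⊤}
  B2: | IN={b:0, e:5; rest ⊤} | OUT={b:0; rest ⊤}
  B3: | IN={b:0; rest ⊤} | OUT={b:0; rest ⊤}
  B4: | IN={b:0; rest ⊤} | OUT={b:0; rest ⊤}
  B5: | IN={b:0; rest ⊤} | OUT={b:0, e:5; rest ⊤}
  B6: | IN={b:0, e:5; rest ⊤} | OUT={b:0, e:5, f:4; rest ⊤}
  B7: | IN={b:0, e:5, f:4; rest ⊤} | OUT={b:-4, e:5, f:4; rest ⊤}
  B8: | IN={b:-4, e:5, f:4; rest ⊤} | OUT={b:16, e:5, f:4; rest ⊤}
  B9: | IN={b:16, e:5, f:4; rest ⊤} | OUT={b:4, e:2, f:4; rest ⊤}

Merge at B7: IN[B7] = OUT[B6] = {a: ⊤, b: 0, c: ⊤, d: ⊤, e: 5, f: 4}
Applying B7's transfer function to that IN value gives OUT[B7] (row B7 above).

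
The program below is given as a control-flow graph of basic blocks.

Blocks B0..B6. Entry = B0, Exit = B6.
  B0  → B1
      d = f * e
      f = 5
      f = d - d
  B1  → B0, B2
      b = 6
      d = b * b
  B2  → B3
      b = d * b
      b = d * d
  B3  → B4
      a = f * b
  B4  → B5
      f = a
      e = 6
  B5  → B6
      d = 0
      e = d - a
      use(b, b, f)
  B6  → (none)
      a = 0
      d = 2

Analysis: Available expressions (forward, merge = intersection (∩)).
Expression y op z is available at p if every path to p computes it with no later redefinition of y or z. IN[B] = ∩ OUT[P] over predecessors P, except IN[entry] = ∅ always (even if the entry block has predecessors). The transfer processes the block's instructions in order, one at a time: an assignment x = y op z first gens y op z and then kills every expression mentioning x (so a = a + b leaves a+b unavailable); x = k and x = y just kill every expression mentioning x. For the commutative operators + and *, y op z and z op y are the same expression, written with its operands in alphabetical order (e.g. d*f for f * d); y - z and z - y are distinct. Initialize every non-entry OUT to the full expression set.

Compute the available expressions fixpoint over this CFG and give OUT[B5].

Answer: {d-a}

Trace:
Fixpoint table:
  B0:   IN={}   OUT={d-d}
  B1:   IN={d-d}   OUT={b*b}
  B2:   IN={b*b}   OUT={d*d}
  B3:   IN={d*d}   OUT={b*f, d*d}
  B4:   IN={b*f, d*d}   OUT={d*d}
  B5:   IN={d*d}   OUT={d-a}
  B6:   IN={d-a}   OUT={}

Merge at B5: IN[B5] = OUT[B4] = {d*d}
Applying B5's transfer function to that IN value gives OUT[B5] (row B5 above).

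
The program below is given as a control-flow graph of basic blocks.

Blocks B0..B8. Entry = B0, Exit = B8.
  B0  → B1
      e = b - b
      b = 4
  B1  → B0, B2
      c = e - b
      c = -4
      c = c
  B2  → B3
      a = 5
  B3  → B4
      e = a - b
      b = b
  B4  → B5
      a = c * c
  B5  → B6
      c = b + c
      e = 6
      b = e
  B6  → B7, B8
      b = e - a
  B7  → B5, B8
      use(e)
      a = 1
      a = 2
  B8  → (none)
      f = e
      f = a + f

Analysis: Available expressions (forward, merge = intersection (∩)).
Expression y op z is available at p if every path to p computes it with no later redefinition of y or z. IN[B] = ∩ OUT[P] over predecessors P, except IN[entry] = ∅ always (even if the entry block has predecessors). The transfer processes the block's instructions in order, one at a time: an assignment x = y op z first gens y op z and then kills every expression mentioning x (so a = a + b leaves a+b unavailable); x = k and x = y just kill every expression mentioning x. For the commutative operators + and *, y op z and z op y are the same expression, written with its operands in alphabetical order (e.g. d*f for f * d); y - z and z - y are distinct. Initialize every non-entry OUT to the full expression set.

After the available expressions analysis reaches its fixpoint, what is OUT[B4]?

Answer: {c*c}

Trace:
Fixpoint table:
  B0: | IN={} | OUT={}
  B1: | IN={} | OUT={e-b}
  B2: | IN={e-b} | OUT={e-b}
  B3: | IN={e-b} | OUT={}
  B4: | IN={} | OUT={c*c}
  B5: | IN={} | OUT={}
  B6: | IN={} | OUT={e-a}
  B7: | IN={e-a} | OUT={}
  B8: | IN={} | OUT={}

Merge at B4: IN[B4] = OUT[B3] = {}
Applying B4's transfer function to that IN value gives OUT[B4] (row B4 above).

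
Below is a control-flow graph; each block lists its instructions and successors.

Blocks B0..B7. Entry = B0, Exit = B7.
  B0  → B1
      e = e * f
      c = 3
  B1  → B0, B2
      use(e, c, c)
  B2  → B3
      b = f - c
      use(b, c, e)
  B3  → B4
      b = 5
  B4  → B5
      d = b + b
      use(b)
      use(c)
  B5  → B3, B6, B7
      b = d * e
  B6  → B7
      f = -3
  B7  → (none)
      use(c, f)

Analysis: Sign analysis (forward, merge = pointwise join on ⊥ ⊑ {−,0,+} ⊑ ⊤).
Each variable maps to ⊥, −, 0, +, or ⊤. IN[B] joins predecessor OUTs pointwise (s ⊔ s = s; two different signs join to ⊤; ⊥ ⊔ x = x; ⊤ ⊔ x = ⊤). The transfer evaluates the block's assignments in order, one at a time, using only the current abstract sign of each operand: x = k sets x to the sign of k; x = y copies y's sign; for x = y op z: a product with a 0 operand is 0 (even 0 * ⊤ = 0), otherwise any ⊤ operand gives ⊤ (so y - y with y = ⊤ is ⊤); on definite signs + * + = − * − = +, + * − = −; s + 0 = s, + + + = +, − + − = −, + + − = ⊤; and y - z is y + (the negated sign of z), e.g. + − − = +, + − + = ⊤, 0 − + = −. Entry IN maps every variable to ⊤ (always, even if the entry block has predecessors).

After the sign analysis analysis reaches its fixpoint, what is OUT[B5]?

Answer: {a: ⊤, b: ⊤, c: +, d: +, e: ⊤, f: ⊤}

Working:
Converged values:
  B0:   IN=(all ⊤)   OUT={c:+; rest ⊤}
  B1:   IN={c:+; rest ⊤}   OUT={c:+; rest ⊤}
  B2:   IN={c:+; rest ⊤}   OUT={c:+; rest ⊤}
  B3:   IN={c:+; rest ⊤}   OUT={b:+, c:+; rest ⊤}
  B4:   IN={b:+, c:+; rest ⊤}   OUT={b:+, c:+, d:+; rest ⊤}
  B5:   IN={b:+, c:+, d:+; rest ⊤}   OUT={c:+, d:+; rest ⊤}
  B6:   IN={c:+, d:+; rest ⊤}   OUT={c:+, d:+, f:-; rest ⊤}
  B7:   IN={c:+, d:+; rest ⊤}   OUT={c:+, d:+; rest ⊤}

Merge at B5: IN[B5] = OUT[B4] = {a: ⊤, b: +, c: +, d: +, e: ⊤, f: ⊤}
Applying B5's transfer function to that IN value gives OUT[B5] (row B5 above).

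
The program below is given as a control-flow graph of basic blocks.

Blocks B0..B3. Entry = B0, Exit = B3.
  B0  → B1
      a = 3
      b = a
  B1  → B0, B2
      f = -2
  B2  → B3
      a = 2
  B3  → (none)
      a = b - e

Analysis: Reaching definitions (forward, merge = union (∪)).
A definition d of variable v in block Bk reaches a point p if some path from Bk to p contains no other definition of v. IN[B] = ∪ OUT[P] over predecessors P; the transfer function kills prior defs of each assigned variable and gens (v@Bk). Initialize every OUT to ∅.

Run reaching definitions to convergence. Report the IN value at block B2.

Converged values:
  B0:   IN={a@B0, b@B0, f@B1}   OUT={a@B0, b@B0, f@B1}
  B1:   IN={a@B0, b@B0, f@B1}   OUT={a@B0, b@B0, f@B1}
  B2:   IN={a@B0, b@B0, f@B1}   OUT={a@B2, b@B0, f@B1}
  B3:   IN={a@B2, b@B0, f@B1}   OUT={a@B3, b@B0, f@B1}

Merge at B2: IN[B2] = OUT[B1] = {a@B0, b@B0, f@B1}

Answer: {a@B0, b@B0, f@B1}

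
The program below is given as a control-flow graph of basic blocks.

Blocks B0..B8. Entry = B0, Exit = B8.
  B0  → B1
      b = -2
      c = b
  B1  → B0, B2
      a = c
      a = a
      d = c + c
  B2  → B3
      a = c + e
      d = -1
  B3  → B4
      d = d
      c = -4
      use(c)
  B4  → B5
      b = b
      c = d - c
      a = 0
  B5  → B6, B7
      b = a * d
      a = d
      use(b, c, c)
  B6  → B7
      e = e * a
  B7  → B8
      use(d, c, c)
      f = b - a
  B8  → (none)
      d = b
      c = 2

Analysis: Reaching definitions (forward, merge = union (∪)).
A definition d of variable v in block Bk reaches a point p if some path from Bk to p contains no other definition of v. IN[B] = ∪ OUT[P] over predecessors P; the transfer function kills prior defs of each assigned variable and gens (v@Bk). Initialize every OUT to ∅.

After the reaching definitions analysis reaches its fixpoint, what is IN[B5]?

Answer: {a@B4, b@B4, c@B4, d@B3}

Working:
Converged values:
  B0:  IN={a@B1, b@B0, c@B0, d@B1}  OUT={a@B1, b@B0, c@B0, d@B1}
  B1:  IN={a@B1, b@B0, c@B0, d@B1}  OUT={a@B1, b@B0, c@B0, d@B1}
  B2:  IN={a@B1, b@B0, c@B0, d@B1}  OUT={a@B2, b@B0, c@B0, d@B2}
  B3:  IN={a@B2, b@B0, c@B0, d@B2}  OUT={a@B2, b@B0, c@B3, d@B3}
  B4:  IN={a@B2, b@B0, c@B3, d@B3}  OUT={a@B4, b@B4, c@B4, d@B3}
  B5:  IN={a@B4, b@B4, c@B4, d@B3}  OUT={a@B5, b@B5, c@B4, d@B3}
  B6:  IN={a@B5, b@B5, c@B4, d@B3}  OUT={a@B5, b@B5, c@B4, d@B3, e@B6}
  B7:  IN={a@B5, b@B5, c@B4, d@B3, e@B6}  OUT={a@B5, b@B5, c@B4, d@B3, e@B6, f@B7}
  B8:  IN={a@B5, b@B5, c@B4, d@B3, e@B6, f@B7}  OUT={a@B5, b@B5, c@B8, d@B8, e@B6, f@B7}

Merge at B5: IN[B5] = OUT[B4] = {a@B4, b@B4, c@B4, d@B3}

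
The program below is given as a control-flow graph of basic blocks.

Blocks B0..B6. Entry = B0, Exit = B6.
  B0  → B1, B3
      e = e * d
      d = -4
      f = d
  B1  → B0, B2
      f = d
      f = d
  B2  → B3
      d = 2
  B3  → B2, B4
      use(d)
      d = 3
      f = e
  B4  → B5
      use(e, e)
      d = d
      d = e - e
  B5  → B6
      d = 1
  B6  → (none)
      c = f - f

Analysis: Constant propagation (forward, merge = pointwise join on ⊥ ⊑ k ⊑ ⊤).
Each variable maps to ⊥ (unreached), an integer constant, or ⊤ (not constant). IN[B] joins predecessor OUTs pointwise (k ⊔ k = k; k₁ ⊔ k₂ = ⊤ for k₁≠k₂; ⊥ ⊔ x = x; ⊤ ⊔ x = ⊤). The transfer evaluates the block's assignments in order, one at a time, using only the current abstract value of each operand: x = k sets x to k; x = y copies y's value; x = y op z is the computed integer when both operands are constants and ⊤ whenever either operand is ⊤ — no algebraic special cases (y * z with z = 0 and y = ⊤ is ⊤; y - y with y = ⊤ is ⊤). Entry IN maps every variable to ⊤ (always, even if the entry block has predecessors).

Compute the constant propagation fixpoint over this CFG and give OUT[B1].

Fixpoint table:
  B0:   IN=(all ⊤)   OUT={d:-4, f:-4; rest ⊤}
  B1:   IN={d:-4, f:-4; rest ⊤}   OUT={d:-4, f:-4; rest ⊤}
  B2:   IN=(all ⊤)   OUT={d:2; rest ⊤}
  B3:   IN=(all ⊤)   OUT={d:3; rest ⊤}
  B4:   IN={d:3; rest ⊤}   OUT=(all ⊤)
  B5:   IN=(all ⊤)   OUT={d:1; rest ⊤}
  B6:   IN={d:1; rest ⊤}   OUT={d:1; rest ⊤}

Merge at B1: IN[B1] = OUT[B0] = {a: ⊤, b: ⊤, c: ⊤, d: -4, e: ⊤, f: -4}
Applying B1's transfer function to that IN value gives OUT[B1] (row B1 above).

Answer: {a: ⊤, b: ⊤, c: ⊤, d: -4, e: ⊤, f: -4}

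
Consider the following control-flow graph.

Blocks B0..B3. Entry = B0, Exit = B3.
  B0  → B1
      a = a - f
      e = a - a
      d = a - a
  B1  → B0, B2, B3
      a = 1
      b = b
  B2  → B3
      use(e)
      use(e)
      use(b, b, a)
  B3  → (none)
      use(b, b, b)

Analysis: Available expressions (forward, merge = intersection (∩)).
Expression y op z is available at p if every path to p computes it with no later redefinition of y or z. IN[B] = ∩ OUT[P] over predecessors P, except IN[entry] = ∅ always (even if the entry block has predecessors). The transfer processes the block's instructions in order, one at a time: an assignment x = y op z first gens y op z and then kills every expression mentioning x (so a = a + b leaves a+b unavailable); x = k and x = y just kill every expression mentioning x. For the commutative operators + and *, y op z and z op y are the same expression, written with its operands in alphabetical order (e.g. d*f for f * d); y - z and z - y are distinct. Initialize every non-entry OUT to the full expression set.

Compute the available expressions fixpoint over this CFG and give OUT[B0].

Answer: {a-a}

Working:
Converged values:
  B0:   IN={}   OUT={a-a}
  B1:   IN={a-a}   OUT={}
  B2:   IN={}   OUT={}
  B3:   IN={}   OUT={}

Merge at B0 (entry node, so the boundary value {} is joined with the incoming edge(s)): IN[B0] = {} ∩ OUT[B1] = {}
Applying B0's transfer function to that IN value gives OUT[B0] (row B0 above).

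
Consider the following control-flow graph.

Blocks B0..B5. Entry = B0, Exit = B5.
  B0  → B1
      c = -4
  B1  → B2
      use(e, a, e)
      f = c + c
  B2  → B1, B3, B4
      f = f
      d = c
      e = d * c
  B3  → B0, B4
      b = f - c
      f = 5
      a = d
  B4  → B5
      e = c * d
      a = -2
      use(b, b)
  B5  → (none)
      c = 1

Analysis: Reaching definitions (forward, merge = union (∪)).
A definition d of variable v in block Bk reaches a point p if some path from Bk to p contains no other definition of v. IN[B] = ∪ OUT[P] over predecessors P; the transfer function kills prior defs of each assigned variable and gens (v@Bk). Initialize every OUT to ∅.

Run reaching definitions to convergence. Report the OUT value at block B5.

Per-block solution:
  B0: | IN={a@B3, b@B3, c@B0, d@B2, e@B2, f@B3} | OUT={a@B3, b@B3, c@B0, d@B2, e@B2, f@B3}
  B1: | IN={a@B3, b@B3, c@B0, d@B2, e@B2, f@B2, f@B3} | OUT={a@B3, b@B3, c@B0, d@B2, e@B2, f@B1}
  B2: | IN={a@B3, b@B3, c@B0, d@B2, e@B2, f@B1} | OUT={a@B3, b@B3, c@B0, d@B2, e@B2, f@B2}
  B3: | IN={a@B3, b@B3, c@B0, d@B2, e@B2, f@B2} | OUT={a@B3, b@B3, c@B0, d@B2, e@B2, f@B3}
  B4: | IN={a@B3, b@B3, c@B0, d@B2, e@B2, f@B2, f@B3} | OUT={a@B4, b@B3, c@B0, d@B2, e@B4, f@B2, f@B3}
  B5: | IN={a@B4, b@B3, c@B0, d@B2, e@B4, f@B2, f@B3} | OUT={a@B4, b@B3, c@B5, d@B2, e@B4, f@B2, f@B3}

Merge at B5: IN[B5] = OUT[B4] = {a@B4, b@B3, c@B0, d@B2, e@B4, f@B2, f@B3}
Applying B5's transfer function to that IN value gives OUT[B5] (row B5 above).

Answer: {a@B4, b@B3, c@B5, d@B2, e@B4, f@B2, f@B3}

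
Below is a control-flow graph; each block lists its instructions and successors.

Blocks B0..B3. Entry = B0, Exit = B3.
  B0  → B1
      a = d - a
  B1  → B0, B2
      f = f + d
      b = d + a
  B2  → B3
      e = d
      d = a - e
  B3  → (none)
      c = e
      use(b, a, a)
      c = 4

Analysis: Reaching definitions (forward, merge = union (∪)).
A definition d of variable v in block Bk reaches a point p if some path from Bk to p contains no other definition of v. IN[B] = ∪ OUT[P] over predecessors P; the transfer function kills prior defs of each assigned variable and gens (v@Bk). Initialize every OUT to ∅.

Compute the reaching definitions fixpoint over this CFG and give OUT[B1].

Per-block solution:
  B0: | IN={a@B0, b@B1, f@B1} | OUT={a@B0, b@B1, f@B1}
  B1: | IN={a@B0, b@B1, f@B1} | OUT={a@B0, b@B1, f@B1}
  B2: | IN={a@B0, b@B1, f@B1} | OUT={a@B0, b@B1, d@B2, e@B2, f@B1}
  B3: | IN={a@B0, b@B1, d@B2, e@B2, f@B1} | OUT={a@B0, b@B1, c@B3, d@B2, e@B2, f@B1}

Merge at B1: IN[B1] = OUT[B0] = {a@B0, b@B1, f@B1}
Applying B1's transfer function to that IN value gives OUT[B1] (row B1 above).

Answer: {a@B0, b@B1, f@B1}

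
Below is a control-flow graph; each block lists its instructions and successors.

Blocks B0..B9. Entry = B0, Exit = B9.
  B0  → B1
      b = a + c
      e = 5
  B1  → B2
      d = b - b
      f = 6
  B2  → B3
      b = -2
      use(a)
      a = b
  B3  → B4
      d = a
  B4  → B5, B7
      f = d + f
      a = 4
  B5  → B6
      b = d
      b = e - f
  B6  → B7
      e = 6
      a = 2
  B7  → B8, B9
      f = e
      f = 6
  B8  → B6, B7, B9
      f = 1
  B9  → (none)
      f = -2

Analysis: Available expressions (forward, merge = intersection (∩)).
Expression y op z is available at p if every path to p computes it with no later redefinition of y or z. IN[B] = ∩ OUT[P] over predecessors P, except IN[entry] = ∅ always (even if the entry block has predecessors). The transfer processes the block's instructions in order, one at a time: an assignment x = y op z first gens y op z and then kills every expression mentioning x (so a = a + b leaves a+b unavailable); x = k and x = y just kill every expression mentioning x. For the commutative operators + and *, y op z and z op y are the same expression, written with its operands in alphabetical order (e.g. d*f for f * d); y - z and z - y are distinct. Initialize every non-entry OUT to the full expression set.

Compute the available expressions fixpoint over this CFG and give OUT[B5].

Answer: {e-f}

Trace:
Per-block solution:
  B0:   IN={}   OUT={a+c}
  B1:   IN={a+c}   OUT={a+c, b-b}
  B2:   IN={a+c, b-b}   OUT={}
  B3:   IN={}   OUT={}
  B4:   IN={}   OUT={}
  B5:   IN={}   OUT={e-f}
  B6:   IN={}   OUT={}
  B7:   IN={}   OUT={}
  B8:   IN={}   OUT={}
  B9:   IN={}   OUT={}

Merge at B5: IN[B5] = OUT[B4] = {}
Applying B5's transfer function to that IN value gives OUT[B5] (row B5 above).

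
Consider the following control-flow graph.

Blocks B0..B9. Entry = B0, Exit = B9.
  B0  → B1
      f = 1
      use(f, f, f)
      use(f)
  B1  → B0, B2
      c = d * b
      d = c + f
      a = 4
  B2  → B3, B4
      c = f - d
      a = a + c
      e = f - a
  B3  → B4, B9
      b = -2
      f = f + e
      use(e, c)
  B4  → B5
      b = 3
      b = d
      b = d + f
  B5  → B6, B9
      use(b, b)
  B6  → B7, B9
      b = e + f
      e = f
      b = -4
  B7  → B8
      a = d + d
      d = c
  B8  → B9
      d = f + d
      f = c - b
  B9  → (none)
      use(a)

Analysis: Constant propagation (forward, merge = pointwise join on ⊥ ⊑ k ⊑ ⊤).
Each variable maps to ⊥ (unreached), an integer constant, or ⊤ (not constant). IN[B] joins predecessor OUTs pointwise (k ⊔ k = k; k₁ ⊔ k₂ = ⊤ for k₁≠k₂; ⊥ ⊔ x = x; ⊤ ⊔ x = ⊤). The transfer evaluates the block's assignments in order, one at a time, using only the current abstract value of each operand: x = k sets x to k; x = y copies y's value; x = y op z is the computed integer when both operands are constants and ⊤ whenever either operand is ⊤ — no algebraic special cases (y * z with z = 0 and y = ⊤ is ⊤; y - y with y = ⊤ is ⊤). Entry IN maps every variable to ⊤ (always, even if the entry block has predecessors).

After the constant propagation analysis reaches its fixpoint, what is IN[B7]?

Answer: {a: ⊤, b: -4, c: ⊤, d: ⊤, e: ⊤, f: ⊤}

Working:
Per-block solution:
  B0:   IN=(all ⊤)   OUT={f:1; rest ⊤}
  B1:   IN={f:1; rest ⊤}   OUT={a:4, f:1; rest ⊤}
  B2:   IN={a:4, f:1; rest ⊤}   OUT={f:1; rest ⊤}
  B3:   IN={f:1; rest ⊤}   OUT={b:-2; rest ⊤}
  B4:   IN=(all ⊤)   OUT=(all ⊤)
  B5:   IN=(all ⊤)   OUT=(all ⊤)
  B6:   IN=(all ⊤)   OUT={b:-4; rest ⊤}
  B7:   IN={b:-4; rest ⊤}   OUT={b:-4; rest ⊤}
  B8:   IN={b:-4; rest ⊤}   OUT={b:-4; rest ⊤}
  B9:   IN=(all ⊤)   OUT=(all ⊤)

Merge at B7: IN[B7] = OUT[B6] = {a: ⊤, b: -4, c: ⊤, d: ⊤, e: ⊤, f: ⊤}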